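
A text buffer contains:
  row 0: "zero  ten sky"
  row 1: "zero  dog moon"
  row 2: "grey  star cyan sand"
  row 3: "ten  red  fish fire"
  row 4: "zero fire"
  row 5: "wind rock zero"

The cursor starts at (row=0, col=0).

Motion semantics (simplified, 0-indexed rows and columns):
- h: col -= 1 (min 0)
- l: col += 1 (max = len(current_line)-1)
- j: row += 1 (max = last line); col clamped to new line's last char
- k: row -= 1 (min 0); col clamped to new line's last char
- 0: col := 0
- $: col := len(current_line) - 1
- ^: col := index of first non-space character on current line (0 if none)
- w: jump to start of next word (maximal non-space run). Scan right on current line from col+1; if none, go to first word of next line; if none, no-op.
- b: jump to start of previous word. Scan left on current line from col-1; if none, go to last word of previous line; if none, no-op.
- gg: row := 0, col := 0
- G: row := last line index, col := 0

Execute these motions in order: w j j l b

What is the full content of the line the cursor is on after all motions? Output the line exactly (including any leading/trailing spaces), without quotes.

After 1 (w): row=0 col=6 char='t'
After 2 (j): row=1 col=6 char='d'
After 3 (j): row=2 col=6 char='s'
After 4 (l): row=2 col=7 char='t'
After 5 (b): row=2 col=6 char='s'

Answer: grey  star cyan sand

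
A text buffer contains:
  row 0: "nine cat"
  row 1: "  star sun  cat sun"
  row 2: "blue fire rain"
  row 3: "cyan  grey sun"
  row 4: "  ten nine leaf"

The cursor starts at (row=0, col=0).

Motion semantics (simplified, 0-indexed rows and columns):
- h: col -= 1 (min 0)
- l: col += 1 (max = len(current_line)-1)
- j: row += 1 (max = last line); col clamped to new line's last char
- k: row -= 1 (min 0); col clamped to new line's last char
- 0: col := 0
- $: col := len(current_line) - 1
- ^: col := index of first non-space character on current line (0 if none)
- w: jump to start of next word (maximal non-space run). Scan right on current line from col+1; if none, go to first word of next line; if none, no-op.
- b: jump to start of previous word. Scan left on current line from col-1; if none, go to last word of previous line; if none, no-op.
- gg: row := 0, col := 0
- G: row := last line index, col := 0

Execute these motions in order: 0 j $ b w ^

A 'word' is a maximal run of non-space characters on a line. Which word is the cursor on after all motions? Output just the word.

After 1 (0): row=0 col=0 char='n'
After 2 (j): row=1 col=0 char='_'
After 3 ($): row=1 col=18 char='n'
After 4 (b): row=1 col=16 char='s'
After 5 (w): row=2 col=0 char='b'
After 6 (^): row=2 col=0 char='b'

Answer: blue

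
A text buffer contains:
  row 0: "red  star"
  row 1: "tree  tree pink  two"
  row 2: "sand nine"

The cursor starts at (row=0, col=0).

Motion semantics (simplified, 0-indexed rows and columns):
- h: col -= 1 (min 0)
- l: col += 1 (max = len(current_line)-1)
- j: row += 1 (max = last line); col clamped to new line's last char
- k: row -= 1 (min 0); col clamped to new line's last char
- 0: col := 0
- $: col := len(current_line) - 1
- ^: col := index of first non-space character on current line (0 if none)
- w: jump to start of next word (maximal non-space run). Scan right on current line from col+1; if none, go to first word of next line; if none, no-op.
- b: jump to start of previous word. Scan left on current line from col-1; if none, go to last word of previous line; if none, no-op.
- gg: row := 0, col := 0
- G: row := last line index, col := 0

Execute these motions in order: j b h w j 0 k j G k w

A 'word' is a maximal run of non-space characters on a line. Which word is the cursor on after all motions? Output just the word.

After 1 (j): row=1 col=0 char='t'
After 2 (b): row=0 col=5 char='s'
After 3 (h): row=0 col=4 char='_'
After 4 (w): row=0 col=5 char='s'
After 5 (j): row=1 col=5 char='_'
After 6 (0): row=1 col=0 char='t'
After 7 (k): row=0 col=0 char='r'
After 8 (j): row=1 col=0 char='t'
After 9 (G): row=2 col=0 char='s'
After 10 (k): row=1 col=0 char='t'
After 11 (w): row=1 col=6 char='t'

Answer: tree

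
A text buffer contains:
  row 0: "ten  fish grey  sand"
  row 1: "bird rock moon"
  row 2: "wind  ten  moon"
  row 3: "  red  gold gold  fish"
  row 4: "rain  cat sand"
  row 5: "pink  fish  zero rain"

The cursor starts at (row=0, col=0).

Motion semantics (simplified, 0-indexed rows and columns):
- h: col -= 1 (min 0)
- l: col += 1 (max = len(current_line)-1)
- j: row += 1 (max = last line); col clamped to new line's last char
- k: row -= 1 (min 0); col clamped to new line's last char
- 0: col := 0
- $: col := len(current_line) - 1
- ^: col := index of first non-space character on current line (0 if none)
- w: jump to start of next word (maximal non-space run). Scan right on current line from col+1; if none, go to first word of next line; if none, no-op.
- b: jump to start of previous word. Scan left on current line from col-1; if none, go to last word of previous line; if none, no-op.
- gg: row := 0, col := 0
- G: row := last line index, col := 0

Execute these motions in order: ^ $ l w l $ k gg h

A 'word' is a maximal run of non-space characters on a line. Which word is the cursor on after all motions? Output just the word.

Answer: ten

Derivation:
After 1 (^): row=0 col=0 char='t'
After 2 ($): row=0 col=19 char='d'
After 3 (l): row=0 col=19 char='d'
After 4 (w): row=1 col=0 char='b'
After 5 (l): row=1 col=1 char='i'
After 6 ($): row=1 col=13 char='n'
After 7 (k): row=0 col=13 char='y'
After 8 (gg): row=0 col=0 char='t'
After 9 (h): row=0 col=0 char='t'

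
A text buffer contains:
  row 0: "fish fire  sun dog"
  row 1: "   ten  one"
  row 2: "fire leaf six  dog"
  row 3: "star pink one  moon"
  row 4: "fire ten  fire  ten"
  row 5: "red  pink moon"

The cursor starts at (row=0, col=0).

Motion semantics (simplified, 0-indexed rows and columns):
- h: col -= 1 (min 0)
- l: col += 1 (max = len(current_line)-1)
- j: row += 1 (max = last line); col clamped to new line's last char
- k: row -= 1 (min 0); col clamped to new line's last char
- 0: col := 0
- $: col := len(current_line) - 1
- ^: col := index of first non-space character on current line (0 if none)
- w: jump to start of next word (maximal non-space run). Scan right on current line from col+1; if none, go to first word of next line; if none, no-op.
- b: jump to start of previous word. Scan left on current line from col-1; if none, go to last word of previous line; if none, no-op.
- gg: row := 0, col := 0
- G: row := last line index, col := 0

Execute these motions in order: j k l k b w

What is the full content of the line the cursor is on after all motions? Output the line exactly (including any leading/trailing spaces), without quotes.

After 1 (j): row=1 col=0 char='_'
After 2 (k): row=0 col=0 char='f'
After 3 (l): row=0 col=1 char='i'
After 4 (k): row=0 col=1 char='i'
After 5 (b): row=0 col=0 char='f'
After 6 (w): row=0 col=5 char='f'

Answer: fish fire  sun dog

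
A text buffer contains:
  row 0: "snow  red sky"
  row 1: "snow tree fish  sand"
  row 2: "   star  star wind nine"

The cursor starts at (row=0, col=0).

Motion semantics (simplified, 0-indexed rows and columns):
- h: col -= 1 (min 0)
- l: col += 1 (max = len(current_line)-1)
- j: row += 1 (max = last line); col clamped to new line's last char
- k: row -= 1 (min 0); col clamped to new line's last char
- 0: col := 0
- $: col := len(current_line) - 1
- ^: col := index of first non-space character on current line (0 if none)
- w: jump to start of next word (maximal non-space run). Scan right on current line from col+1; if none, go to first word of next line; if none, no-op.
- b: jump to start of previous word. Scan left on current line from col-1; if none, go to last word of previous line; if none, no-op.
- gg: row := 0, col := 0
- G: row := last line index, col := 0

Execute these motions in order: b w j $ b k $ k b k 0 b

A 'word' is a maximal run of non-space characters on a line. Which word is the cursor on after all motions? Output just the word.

After 1 (b): row=0 col=0 char='s'
After 2 (w): row=0 col=6 char='r'
After 3 (j): row=1 col=6 char='r'
After 4 ($): row=1 col=19 char='d'
After 5 (b): row=1 col=16 char='s'
After 6 (k): row=0 col=12 char='y'
After 7 ($): row=0 col=12 char='y'
After 8 (k): row=0 col=12 char='y'
After 9 (b): row=0 col=10 char='s'
After 10 (k): row=0 col=10 char='s'
After 11 (0): row=0 col=0 char='s'
After 12 (b): row=0 col=0 char='s'

Answer: snow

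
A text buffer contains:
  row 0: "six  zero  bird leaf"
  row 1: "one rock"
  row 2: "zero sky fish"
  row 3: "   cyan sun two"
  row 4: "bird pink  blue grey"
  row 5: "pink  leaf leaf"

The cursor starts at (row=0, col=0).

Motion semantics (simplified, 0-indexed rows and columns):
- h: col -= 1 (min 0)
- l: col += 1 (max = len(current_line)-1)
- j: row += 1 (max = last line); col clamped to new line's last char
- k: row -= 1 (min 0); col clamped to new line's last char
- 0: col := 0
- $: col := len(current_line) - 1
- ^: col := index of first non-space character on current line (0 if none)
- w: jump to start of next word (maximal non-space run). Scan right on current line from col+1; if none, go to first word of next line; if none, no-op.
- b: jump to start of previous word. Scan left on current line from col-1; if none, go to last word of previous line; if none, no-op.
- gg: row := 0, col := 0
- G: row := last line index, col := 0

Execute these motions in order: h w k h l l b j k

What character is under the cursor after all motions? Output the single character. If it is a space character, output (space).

After 1 (h): row=0 col=0 char='s'
After 2 (w): row=0 col=5 char='z'
After 3 (k): row=0 col=5 char='z'
After 4 (h): row=0 col=4 char='_'
After 5 (l): row=0 col=5 char='z'
After 6 (l): row=0 col=6 char='e'
After 7 (b): row=0 col=5 char='z'
After 8 (j): row=1 col=5 char='o'
After 9 (k): row=0 col=5 char='z'

Answer: z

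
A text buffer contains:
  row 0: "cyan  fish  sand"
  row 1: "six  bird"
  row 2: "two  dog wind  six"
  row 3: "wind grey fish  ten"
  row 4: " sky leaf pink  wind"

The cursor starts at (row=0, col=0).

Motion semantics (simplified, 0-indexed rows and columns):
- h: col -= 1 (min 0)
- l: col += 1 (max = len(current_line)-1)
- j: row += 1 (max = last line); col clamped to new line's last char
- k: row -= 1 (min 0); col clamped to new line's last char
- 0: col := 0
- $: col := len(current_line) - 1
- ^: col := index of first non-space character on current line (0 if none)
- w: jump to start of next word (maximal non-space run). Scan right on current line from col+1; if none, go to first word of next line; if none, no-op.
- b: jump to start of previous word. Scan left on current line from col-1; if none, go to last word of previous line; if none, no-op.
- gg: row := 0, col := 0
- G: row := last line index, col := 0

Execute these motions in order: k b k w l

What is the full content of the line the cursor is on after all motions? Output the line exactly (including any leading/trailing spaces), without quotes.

After 1 (k): row=0 col=0 char='c'
After 2 (b): row=0 col=0 char='c'
After 3 (k): row=0 col=0 char='c'
After 4 (w): row=0 col=6 char='f'
After 5 (l): row=0 col=7 char='i'

Answer: cyan  fish  sand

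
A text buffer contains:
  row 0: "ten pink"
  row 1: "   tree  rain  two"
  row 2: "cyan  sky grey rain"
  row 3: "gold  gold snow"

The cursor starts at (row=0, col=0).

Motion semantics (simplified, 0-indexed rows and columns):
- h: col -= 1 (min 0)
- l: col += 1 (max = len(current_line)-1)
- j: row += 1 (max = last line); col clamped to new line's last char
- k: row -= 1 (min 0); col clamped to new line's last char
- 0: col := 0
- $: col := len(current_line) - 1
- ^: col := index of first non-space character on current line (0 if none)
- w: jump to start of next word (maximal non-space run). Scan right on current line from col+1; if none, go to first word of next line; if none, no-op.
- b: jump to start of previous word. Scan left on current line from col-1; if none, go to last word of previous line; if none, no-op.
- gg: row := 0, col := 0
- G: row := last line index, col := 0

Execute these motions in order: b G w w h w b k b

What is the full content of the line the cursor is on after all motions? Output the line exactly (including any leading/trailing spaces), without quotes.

Answer: cyan  sky grey rain

Derivation:
After 1 (b): row=0 col=0 char='t'
After 2 (G): row=3 col=0 char='g'
After 3 (w): row=3 col=6 char='g'
After 4 (w): row=3 col=11 char='s'
After 5 (h): row=3 col=10 char='_'
After 6 (w): row=3 col=11 char='s'
After 7 (b): row=3 col=6 char='g'
After 8 (k): row=2 col=6 char='s'
After 9 (b): row=2 col=0 char='c'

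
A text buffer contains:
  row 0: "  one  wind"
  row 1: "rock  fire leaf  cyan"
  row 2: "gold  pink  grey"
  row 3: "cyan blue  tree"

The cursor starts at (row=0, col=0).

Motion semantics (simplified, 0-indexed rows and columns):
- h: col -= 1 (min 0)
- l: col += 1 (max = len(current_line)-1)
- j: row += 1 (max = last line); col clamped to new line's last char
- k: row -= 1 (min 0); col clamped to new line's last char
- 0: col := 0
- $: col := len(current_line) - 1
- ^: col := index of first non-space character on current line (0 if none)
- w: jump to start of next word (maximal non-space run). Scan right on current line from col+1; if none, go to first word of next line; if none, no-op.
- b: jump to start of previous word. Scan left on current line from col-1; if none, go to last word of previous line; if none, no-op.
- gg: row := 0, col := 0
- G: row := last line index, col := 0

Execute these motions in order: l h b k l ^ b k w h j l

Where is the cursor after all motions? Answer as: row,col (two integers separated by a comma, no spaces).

After 1 (l): row=0 col=1 char='_'
After 2 (h): row=0 col=0 char='_'
After 3 (b): row=0 col=0 char='_'
After 4 (k): row=0 col=0 char='_'
After 5 (l): row=0 col=1 char='_'
After 6 (^): row=0 col=2 char='o'
After 7 (b): row=0 col=2 char='o'
After 8 (k): row=0 col=2 char='o'
After 9 (w): row=0 col=7 char='w'
After 10 (h): row=0 col=6 char='_'
After 11 (j): row=1 col=6 char='f'
After 12 (l): row=1 col=7 char='i'

Answer: 1,7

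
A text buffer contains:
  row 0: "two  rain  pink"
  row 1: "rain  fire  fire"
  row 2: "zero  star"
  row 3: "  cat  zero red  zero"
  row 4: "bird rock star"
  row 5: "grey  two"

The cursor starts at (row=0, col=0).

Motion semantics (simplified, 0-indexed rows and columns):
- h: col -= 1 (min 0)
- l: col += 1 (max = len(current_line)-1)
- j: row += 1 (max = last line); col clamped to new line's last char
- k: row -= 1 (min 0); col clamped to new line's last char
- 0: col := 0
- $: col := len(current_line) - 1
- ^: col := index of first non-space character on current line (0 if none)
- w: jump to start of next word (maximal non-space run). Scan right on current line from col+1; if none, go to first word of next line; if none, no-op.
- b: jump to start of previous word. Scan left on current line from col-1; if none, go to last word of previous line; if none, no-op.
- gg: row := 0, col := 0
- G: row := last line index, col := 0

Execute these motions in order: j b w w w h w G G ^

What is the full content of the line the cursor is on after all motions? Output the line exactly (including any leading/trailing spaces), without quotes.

After 1 (j): row=1 col=0 char='r'
After 2 (b): row=0 col=11 char='p'
After 3 (w): row=1 col=0 char='r'
After 4 (w): row=1 col=6 char='f'
After 5 (w): row=1 col=12 char='f'
After 6 (h): row=1 col=11 char='_'
After 7 (w): row=1 col=12 char='f'
After 8 (G): row=5 col=0 char='g'
After 9 (G): row=5 col=0 char='g'
After 10 (^): row=5 col=0 char='g'

Answer: grey  two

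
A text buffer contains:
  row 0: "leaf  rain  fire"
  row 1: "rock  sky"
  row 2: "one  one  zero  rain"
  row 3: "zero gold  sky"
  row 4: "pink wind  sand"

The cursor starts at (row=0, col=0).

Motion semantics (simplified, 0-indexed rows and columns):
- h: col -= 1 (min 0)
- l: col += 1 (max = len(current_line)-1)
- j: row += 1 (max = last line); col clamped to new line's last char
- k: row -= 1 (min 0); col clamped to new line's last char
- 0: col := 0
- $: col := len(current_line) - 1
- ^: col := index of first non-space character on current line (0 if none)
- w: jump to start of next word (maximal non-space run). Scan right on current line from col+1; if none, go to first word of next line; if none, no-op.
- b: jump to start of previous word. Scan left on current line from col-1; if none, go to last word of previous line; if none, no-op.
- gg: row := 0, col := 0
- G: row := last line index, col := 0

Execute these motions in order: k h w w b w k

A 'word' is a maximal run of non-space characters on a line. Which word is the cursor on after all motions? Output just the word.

After 1 (k): row=0 col=0 char='l'
After 2 (h): row=0 col=0 char='l'
After 3 (w): row=0 col=6 char='r'
After 4 (w): row=0 col=12 char='f'
After 5 (b): row=0 col=6 char='r'
After 6 (w): row=0 col=12 char='f'
After 7 (k): row=0 col=12 char='f'

Answer: fire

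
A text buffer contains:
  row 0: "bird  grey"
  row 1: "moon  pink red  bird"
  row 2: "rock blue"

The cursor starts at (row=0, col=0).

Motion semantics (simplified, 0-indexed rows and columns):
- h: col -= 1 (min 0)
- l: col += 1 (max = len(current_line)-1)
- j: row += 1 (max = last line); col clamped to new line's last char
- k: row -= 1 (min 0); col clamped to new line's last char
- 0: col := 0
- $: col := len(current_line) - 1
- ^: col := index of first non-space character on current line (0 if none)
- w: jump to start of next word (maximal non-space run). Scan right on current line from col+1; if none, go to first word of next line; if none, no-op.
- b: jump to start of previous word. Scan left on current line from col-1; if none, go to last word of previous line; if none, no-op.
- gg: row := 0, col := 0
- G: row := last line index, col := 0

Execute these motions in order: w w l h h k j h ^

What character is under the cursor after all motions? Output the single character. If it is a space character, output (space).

Answer: m

Derivation:
After 1 (w): row=0 col=6 char='g'
After 2 (w): row=1 col=0 char='m'
After 3 (l): row=1 col=1 char='o'
After 4 (h): row=1 col=0 char='m'
After 5 (h): row=1 col=0 char='m'
After 6 (k): row=0 col=0 char='b'
After 7 (j): row=1 col=0 char='m'
After 8 (h): row=1 col=0 char='m'
After 9 (^): row=1 col=0 char='m'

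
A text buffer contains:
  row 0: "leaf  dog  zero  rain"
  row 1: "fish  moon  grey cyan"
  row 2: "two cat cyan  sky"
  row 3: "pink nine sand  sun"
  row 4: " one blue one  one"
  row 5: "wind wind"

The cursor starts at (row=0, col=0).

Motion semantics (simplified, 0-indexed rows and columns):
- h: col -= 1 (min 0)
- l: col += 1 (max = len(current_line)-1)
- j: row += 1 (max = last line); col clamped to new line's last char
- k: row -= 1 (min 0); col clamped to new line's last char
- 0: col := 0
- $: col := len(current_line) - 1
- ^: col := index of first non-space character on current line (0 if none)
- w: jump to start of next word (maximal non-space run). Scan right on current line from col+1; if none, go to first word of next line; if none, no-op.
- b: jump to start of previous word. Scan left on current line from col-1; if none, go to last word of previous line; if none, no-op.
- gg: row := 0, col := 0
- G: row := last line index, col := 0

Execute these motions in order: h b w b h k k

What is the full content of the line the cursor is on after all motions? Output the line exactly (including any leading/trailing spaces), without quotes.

After 1 (h): row=0 col=0 char='l'
After 2 (b): row=0 col=0 char='l'
After 3 (w): row=0 col=6 char='d'
After 4 (b): row=0 col=0 char='l'
After 5 (h): row=0 col=0 char='l'
After 6 (k): row=0 col=0 char='l'
After 7 (k): row=0 col=0 char='l'

Answer: leaf  dog  zero  rain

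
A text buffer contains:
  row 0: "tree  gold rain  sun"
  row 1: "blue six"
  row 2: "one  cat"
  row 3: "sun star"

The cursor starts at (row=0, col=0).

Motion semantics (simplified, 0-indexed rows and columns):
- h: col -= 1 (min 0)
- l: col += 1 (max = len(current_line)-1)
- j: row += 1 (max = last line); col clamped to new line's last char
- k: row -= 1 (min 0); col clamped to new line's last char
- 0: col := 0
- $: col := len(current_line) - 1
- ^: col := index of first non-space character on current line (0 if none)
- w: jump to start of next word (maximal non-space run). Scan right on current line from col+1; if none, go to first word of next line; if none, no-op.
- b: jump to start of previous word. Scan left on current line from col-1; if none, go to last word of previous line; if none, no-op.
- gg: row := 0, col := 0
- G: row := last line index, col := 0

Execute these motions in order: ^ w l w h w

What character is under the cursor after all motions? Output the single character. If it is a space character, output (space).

After 1 (^): row=0 col=0 char='t'
After 2 (w): row=0 col=6 char='g'
After 3 (l): row=0 col=7 char='o'
After 4 (w): row=0 col=11 char='r'
After 5 (h): row=0 col=10 char='_'
After 6 (w): row=0 col=11 char='r'

Answer: r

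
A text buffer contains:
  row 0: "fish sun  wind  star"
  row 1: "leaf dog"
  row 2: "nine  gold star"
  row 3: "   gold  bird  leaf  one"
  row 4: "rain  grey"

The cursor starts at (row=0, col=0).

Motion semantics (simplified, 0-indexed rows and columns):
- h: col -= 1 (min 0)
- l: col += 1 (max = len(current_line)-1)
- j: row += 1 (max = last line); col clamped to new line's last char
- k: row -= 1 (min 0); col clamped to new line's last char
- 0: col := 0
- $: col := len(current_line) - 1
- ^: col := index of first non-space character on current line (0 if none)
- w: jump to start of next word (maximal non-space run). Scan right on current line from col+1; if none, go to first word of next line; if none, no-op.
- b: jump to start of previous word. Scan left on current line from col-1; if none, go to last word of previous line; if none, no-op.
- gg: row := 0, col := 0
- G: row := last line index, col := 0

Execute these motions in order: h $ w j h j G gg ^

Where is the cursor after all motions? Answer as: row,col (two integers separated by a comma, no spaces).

After 1 (h): row=0 col=0 char='f'
After 2 ($): row=0 col=19 char='r'
After 3 (w): row=1 col=0 char='l'
After 4 (j): row=2 col=0 char='n'
After 5 (h): row=2 col=0 char='n'
After 6 (j): row=3 col=0 char='_'
After 7 (G): row=4 col=0 char='r'
After 8 (gg): row=0 col=0 char='f'
After 9 (^): row=0 col=0 char='f'

Answer: 0,0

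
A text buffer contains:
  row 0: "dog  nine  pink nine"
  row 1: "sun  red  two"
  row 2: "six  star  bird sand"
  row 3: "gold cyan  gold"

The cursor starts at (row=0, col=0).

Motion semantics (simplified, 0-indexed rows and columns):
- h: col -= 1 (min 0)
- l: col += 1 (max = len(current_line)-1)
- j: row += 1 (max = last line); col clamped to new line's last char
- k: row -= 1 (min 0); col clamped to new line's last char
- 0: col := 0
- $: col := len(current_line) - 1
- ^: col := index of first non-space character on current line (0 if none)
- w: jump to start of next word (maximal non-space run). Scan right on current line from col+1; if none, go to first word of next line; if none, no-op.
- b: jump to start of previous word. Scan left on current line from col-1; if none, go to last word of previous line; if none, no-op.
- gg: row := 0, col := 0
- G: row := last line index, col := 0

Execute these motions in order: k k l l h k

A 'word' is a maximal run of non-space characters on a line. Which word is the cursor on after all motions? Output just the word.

After 1 (k): row=0 col=0 char='d'
After 2 (k): row=0 col=0 char='d'
After 3 (l): row=0 col=1 char='o'
After 4 (l): row=0 col=2 char='g'
After 5 (h): row=0 col=1 char='o'
After 6 (k): row=0 col=1 char='o'

Answer: dog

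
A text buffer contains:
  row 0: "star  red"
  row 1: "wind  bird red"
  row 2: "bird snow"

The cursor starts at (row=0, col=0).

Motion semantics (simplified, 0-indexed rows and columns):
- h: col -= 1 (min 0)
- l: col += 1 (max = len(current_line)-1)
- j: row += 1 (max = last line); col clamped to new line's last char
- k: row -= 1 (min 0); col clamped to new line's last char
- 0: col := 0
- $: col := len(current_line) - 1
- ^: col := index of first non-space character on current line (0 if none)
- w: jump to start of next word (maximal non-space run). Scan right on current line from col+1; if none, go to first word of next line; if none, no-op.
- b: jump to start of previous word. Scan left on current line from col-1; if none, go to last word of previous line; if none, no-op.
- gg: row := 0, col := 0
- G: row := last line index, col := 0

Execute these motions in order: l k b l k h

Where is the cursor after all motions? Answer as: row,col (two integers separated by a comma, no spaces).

After 1 (l): row=0 col=1 char='t'
After 2 (k): row=0 col=1 char='t'
After 3 (b): row=0 col=0 char='s'
After 4 (l): row=0 col=1 char='t'
After 5 (k): row=0 col=1 char='t'
After 6 (h): row=0 col=0 char='s'

Answer: 0,0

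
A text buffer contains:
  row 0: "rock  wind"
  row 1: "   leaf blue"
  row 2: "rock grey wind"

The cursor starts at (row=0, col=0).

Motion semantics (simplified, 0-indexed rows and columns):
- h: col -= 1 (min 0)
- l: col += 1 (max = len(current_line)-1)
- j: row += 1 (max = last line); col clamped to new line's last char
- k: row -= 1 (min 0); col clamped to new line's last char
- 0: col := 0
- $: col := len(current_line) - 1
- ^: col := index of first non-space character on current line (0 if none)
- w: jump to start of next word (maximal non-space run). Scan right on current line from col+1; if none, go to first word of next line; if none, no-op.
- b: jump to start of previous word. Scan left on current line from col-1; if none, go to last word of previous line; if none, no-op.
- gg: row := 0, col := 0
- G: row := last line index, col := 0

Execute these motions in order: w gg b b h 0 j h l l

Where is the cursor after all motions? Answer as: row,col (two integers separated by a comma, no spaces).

Answer: 1,2

Derivation:
After 1 (w): row=0 col=6 char='w'
After 2 (gg): row=0 col=0 char='r'
After 3 (b): row=0 col=0 char='r'
After 4 (b): row=0 col=0 char='r'
After 5 (h): row=0 col=0 char='r'
After 6 (0): row=0 col=0 char='r'
After 7 (j): row=1 col=0 char='_'
After 8 (h): row=1 col=0 char='_'
After 9 (l): row=1 col=1 char='_'
After 10 (l): row=1 col=2 char='_'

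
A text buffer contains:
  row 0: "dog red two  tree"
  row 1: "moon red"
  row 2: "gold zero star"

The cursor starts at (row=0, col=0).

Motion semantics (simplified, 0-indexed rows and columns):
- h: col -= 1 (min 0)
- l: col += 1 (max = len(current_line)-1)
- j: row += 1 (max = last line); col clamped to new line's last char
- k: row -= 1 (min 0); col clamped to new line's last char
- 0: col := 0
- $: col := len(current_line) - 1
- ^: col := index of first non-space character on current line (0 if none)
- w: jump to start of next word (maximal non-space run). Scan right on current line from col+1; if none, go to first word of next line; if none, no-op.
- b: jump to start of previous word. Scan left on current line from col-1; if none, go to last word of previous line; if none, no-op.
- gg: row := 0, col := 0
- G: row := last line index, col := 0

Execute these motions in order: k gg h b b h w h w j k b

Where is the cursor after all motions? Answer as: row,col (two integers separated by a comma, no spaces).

After 1 (k): row=0 col=0 char='d'
After 2 (gg): row=0 col=0 char='d'
After 3 (h): row=0 col=0 char='d'
After 4 (b): row=0 col=0 char='d'
After 5 (b): row=0 col=0 char='d'
After 6 (h): row=0 col=0 char='d'
After 7 (w): row=0 col=4 char='r'
After 8 (h): row=0 col=3 char='_'
After 9 (w): row=0 col=4 char='r'
After 10 (j): row=1 col=4 char='_'
After 11 (k): row=0 col=4 char='r'
After 12 (b): row=0 col=0 char='d'

Answer: 0,0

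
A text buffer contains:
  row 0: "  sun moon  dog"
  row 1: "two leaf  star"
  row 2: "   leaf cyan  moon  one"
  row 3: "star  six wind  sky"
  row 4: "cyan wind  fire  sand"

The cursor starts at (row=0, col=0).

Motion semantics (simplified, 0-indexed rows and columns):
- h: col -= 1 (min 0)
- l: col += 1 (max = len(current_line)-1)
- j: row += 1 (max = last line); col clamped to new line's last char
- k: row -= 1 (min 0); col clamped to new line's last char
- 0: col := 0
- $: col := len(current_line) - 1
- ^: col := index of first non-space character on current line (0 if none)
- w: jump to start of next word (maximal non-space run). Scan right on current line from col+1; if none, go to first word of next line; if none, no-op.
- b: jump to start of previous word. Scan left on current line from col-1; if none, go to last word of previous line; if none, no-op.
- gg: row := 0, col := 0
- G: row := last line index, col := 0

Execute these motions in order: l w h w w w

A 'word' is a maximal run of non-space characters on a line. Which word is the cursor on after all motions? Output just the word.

After 1 (l): row=0 col=1 char='_'
After 2 (w): row=0 col=2 char='s'
After 3 (h): row=0 col=1 char='_'
After 4 (w): row=0 col=2 char='s'
After 5 (w): row=0 col=6 char='m'
After 6 (w): row=0 col=12 char='d'

Answer: dog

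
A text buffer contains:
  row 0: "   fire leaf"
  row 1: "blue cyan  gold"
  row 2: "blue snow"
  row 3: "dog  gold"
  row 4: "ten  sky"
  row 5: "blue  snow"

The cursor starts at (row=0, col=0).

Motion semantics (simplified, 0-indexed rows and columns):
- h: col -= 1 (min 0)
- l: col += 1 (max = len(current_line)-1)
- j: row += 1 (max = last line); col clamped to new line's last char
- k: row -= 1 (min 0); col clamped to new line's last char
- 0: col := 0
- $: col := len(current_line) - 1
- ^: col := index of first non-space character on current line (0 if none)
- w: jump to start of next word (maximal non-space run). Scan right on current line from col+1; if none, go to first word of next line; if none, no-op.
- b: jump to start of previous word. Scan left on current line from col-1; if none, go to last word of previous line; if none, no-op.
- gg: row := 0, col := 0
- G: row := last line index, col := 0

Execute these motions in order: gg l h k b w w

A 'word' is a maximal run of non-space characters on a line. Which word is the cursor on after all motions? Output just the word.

After 1 (gg): row=0 col=0 char='_'
After 2 (l): row=0 col=1 char='_'
After 3 (h): row=0 col=0 char='_'
After 4 (k): row=0 col=0 char='_'
After 5 (b): row=0 col=0 char='_'
After 6 (w): row=0 col=3 char='f'
After 7 (w): row=0 col=8 char='l'

Answer: leaf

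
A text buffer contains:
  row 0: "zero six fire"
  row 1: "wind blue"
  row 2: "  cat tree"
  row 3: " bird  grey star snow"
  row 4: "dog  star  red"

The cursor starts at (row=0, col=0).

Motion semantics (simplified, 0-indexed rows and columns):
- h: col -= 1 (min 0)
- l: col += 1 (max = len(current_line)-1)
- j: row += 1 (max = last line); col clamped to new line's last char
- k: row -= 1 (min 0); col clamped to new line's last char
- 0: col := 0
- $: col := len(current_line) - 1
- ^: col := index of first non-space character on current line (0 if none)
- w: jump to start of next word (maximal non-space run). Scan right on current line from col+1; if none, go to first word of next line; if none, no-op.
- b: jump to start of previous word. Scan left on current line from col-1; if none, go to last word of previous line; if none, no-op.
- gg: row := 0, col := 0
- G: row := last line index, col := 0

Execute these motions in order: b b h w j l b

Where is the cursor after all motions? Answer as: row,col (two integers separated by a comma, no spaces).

Answer: 1,5

Derivation:
After 1 (b): row=0 col=0 char='z'
After 2 (b): row=0 col=0 char='z'
After 3 (h): row=0 col=0 char='z'
After 4 (w): row=0 col=5 char='s'
After 5 (j): row=1 col=5 char='b'
After 6 (l): row=1 col=6 char='l'
After 7 (b): row=1 col=5 char='b'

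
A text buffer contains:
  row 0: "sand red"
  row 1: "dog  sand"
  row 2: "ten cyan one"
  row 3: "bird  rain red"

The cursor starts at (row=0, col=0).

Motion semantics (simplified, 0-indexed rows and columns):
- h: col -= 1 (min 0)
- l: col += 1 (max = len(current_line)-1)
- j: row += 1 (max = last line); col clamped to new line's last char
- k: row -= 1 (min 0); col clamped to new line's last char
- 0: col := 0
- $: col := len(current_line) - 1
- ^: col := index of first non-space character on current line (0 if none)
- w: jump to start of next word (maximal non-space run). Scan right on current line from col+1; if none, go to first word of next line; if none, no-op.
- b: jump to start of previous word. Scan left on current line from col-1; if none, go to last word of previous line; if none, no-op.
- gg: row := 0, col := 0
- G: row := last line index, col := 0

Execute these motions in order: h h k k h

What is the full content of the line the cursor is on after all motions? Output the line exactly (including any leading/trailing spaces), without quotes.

After 1 (h): row=0 col=0 char='s'
After 2 (h): row=0 col=0 char='s'
After 3 (k): row=0 col=0 char='s'
After 4 (k): row=0 col=0 char='s'
After 5 (h): row=0 col=0 char='s'

Answer: sand red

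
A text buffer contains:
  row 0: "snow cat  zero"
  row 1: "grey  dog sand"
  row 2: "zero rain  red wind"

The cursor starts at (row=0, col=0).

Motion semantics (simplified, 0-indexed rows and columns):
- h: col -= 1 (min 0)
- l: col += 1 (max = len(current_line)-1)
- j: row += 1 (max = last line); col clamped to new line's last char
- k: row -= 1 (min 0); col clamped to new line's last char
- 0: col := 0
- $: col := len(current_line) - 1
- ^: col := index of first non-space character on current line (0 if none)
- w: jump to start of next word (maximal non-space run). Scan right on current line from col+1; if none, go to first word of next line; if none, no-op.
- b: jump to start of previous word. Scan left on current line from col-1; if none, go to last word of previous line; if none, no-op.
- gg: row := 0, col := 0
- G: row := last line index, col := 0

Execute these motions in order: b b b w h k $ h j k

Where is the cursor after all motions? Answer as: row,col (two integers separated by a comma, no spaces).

After 1 (b): row=0 col=0 char='s'
After 2 (b): row=0 col=0 char='s'
After 3 (b): row=0 col=0 char='s'
After 4 (w): row=0 col=5 char='c'
After 5 (h): row=0 col=4 char='_'
After 6 (k): row=0 col=4 char='_'
After 7 ($): row=0 col=13 char='o'
After 8 (h): row=0 col=12 char='r'
After 9 (j): row=1 col=12 char='n'
After 10 (k): row=0 col=12 char='r'

Answer: 0,12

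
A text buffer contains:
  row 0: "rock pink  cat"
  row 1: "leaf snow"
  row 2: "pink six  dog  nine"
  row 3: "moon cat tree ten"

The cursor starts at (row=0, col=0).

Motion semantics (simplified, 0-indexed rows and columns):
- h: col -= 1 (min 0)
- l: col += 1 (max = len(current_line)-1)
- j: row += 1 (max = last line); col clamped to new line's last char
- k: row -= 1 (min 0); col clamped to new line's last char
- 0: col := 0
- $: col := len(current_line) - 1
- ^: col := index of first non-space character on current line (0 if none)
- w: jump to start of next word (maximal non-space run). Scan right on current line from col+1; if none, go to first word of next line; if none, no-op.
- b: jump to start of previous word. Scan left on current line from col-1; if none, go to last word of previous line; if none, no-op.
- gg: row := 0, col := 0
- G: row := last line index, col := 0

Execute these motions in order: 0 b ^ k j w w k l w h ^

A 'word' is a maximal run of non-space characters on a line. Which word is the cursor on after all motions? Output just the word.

Answer: leaf

Derivation:
After 1 (0): row=0 col=0 char='r'
After 2 (b): row=0 col=0 char='r'
After 3 (^): row=0 col=0 char='r'
After 4 (k): row=0 col=0 char='r'
After 5 (j): row=1 col=0 char='l'
After 6 (w): row=1 col=5 char='s'
After 7 (w): row=2 col=0 char='p'
After 8 (k): row=1 col=0 char='l'
After 9 (l): row=1 col=1 char='e'
After 10 (w): row=1 col=5 char='s'
After 11 (h): row=1 col=4 char='_'
After 12 (^): row=1 col=0 char='l'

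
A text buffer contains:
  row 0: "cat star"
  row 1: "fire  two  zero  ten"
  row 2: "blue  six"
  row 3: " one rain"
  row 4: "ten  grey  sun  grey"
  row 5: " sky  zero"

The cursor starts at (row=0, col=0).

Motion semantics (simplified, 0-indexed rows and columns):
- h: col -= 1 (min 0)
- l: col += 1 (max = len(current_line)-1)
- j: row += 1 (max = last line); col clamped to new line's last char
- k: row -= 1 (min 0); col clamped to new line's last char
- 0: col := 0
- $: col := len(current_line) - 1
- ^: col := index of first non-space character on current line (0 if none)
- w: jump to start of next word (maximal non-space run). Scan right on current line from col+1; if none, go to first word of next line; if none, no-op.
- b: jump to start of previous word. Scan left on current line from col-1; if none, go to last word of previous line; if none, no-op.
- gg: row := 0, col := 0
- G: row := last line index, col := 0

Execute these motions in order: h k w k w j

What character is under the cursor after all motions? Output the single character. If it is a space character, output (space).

After 1 (h): row=0 col=0 char='c'
After 2 (k): row=0 col=0 char='c'
After 3 (w): row=0 col=4 char='s'
After 4 (k): row=0 col=4 char='s'
After 5 (w): row=1 col=0 char='f'
After 6 (j): row=2 col=0 char='b'

Answer: b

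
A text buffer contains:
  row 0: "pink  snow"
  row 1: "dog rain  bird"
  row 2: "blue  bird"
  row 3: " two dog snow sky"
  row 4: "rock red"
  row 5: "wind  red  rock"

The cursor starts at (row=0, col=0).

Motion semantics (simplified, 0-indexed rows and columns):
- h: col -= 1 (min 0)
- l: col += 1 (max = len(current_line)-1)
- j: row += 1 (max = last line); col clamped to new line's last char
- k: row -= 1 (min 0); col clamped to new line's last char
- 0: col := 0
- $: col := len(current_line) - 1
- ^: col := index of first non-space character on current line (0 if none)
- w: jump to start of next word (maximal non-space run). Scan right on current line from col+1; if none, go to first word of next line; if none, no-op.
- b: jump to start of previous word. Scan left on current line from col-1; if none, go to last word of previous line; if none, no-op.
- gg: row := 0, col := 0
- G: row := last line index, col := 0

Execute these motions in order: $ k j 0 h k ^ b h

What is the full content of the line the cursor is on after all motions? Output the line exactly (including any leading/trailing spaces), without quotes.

Answer: pink  snow

Derivation:
After 1 ($): row=0 col=9 char='w'
After 2 (k): row=0 col=9 char='w'
After 3 (j): row=1 col=9 char='_'
After 4 (0): row=1 col=0 char='d'
After 5 (h): row=1 col=0 char='d'
After 6 (k): row=0 col=0 char='p'
After 7 (^): row=0 col=0 char='p'
After 8 (b): row=0 col=0 char='p'
After 9 (h): row=0 col=0 char='p'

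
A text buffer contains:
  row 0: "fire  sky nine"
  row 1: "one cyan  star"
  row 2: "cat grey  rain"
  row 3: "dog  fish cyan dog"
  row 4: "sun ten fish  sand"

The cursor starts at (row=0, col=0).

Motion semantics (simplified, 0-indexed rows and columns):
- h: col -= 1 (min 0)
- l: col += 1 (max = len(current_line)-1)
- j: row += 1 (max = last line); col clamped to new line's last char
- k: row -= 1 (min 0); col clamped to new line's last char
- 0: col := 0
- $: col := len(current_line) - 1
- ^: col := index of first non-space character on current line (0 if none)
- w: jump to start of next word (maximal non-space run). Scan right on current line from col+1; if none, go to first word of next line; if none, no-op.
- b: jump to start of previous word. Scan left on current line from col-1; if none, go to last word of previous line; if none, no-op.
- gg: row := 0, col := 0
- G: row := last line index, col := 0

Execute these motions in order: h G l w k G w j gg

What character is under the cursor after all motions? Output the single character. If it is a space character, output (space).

Answer: f

Derivation:
After 1 (h): row=0 col=0 char='f'
After 2 (G): row=4 col=0 char='s'
After 3 (l): row=4 col=1 char='u'
After 4 (w): row=4 col=4 char='t'
After 5 (k): row=3 col=4 char='_'
After 6 (G): row=4 col=0 char='s'
After 7 (w): row=4 col=4 char='t'
After 8 (j): row=4 col=4 char='t'
After 9 (gg): row=0 col=0 char='f'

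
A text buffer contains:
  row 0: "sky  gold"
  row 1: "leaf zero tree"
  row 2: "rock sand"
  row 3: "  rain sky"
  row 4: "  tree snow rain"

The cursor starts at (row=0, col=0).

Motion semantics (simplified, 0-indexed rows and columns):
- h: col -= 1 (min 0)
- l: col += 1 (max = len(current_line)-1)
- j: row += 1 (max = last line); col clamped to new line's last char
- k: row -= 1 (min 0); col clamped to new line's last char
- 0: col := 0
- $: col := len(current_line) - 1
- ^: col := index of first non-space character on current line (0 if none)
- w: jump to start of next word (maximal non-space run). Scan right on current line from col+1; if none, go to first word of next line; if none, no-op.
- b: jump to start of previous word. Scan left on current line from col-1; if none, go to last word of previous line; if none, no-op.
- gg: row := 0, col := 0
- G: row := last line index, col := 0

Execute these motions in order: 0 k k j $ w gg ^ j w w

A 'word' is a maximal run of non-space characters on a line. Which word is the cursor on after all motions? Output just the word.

Answer: tree

Derivation:
After 1 (0): row=0 col=0 char='s'
After 2 (k): row=0 col=0 char='s'
After 3 (k): row=0 col=0 char='s'
After 4 (j): row=1 col=0 char='l'
After 5 ($): row=1 col=13 char='e'
After 6 (w): row=2 col=0 char='r'
After 7 (gg): row=0 col=0 char='s'
After 8 (^): row=0 col=0 char='s'
After 9 (j): row=1 col=0 char='l'
After 10 (w): row=1 col=5 char='z'
After 11 (w): row=1 col=10 char='t'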